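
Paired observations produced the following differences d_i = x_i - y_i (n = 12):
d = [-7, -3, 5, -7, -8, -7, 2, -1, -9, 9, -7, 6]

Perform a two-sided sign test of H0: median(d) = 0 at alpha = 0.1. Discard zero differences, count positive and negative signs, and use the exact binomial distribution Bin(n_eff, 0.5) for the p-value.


Step 1: Discard zero differences. Original n = 12; n_eff = number of nonzero differences = 12.
Nonzero differences (with sign): -7, -3, +5, -7, -8, -7, +2, -1, -9, +9, -7, +6
Step 2: Count signs: positive = 4, negative = 8.
Step 3: Under H0: P(positive) = 0.5, so the number of positives S ~ Bin(12, 0.5).
Step 4: Two-sided exact p-value = sum of Bin(12,0.5) probabilities at or below the observed probability = 0.387695.
Step 5: alpha = 0.1. fail to reject H0.

n_eff = 12, pos = 4, neg = 8, p = 0.387695, fail to reject H0.


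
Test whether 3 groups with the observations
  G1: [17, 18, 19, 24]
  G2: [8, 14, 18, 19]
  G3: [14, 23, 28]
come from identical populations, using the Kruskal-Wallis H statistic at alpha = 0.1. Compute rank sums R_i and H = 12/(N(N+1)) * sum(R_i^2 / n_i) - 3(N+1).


Step 1: Combine all N = 11 observations and assign midranks.
sorted (value, group, rank): (8,G2,1), (14,G2,2.5), (14,G3,2.5), (17,G1,4), (18,G1,5.5), (18,G2,5.5), (19,G1,7.5), (19,G2,7.5), (23,G3,9), (24,G1,10), (28,G3,11)
Step 2: Sum ranks within each group.
R_1 = 27 (n_1 = 4)
R_2 = 16.5 (n_2 = 4)
R_3 = 22.5 (n_3 = 3)
Step 3: H = 12/(N(N+1)) * sum(R_i^2/n_i) - 3(N+1)
     = 12/(11*12) * (27^2/4 + 16.5^2/4 + 22.5^2/3) - 3*12
     = 0.090909 * 419.062 - 36
     = 2.096591.
Step 4: Ties present; correction factor C = 1 - 18/(11^3 - 11) = 0.986364. Corrected H = 2.096591 / 0.986364 = 2.125576.
Step 5: Under H0, H ~ chi^2(2); p-value = 0.345491.
Step 6: alpha = 0.1. fail to reject H0.

H = 2.1256, df = 2, p = 0.345491, fail to reject H0.


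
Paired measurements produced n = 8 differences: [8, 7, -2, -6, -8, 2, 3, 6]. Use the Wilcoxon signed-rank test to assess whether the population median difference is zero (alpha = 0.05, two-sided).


Step 1: Drop any zero differences (none here) and take |d_i|.
|d| = [8, 7, 2, 6, 8, 2, 3, 6]
Step 2: Midrank |d_i| (ties get averaged ranks).
ranks: |8|->7.5, |7|->6, |2|->1.5, |6|->4.5, |8|->7.5, |2|->1.5, |3|->3, |6|->4.5
Step 3: Attach original signs; sum ranks with positive sign and with negative sign.
W+ = 7.5 + 6 + 1.5 + 3 + 4.5 = 22.5
W- = 1.5 + 4.5 + 7.5 = 13.5
(Check: W+ + W- = 36 should equal n(n+1)/2 = 36.)
Step 4: Test statistic W = min(W+, W-) = 13.5.
Step 5: Ties in |d|, so use the tie-corrected normal approximation.
        E[W] = n(n+1)/4 = 8*9/4 = 18.
        Tie groups: |d|=2 (t=2), |d|=6 (t=2), |d|=8 (t=2); sum(t^3 - t) = 18.
        Var[W] = n(n+1)(2n+1)/24 - sum(t^3-t)/48 = 1224/24 - 18/48 = 50.625.
        z = (W - E[W]) / sqrt(Var[W]) = (13.5 - 18) / 7.1151 = -0.6325.
        Two-sided p = 2*Phi(z) = 0.527089.
Step 6: alpha = 0.05. fail to reject H0.

W+ = 22.5, W- = 13.5, W = min = 13.5, p = 0.527089, fail to reject H0.


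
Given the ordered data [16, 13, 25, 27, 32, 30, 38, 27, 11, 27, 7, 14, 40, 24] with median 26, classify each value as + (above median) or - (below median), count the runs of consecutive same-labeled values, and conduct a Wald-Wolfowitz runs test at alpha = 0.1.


Step 1: Compute median = 26; label A = above, B = below.
Labels in order: BBBAAAAABABBAB  (n_A = 7, n_B = 7)
Step 2: Count runs R = 7.
Step 3: Under H0 (random ordering), E[R] = 2*n_A*n_B/(n_A+n_B) + 1 = 2*7*7/14 + 1 = 8.0000.
        Var[R] = 2*n_A*n_B*(2*n_A*n_B - n_A - n_B) / ((n_A+n_B)^2 * (n_A+n_B-1)) = 8232/2548 = 3.2308.
        SD[R] = 1.7974.
Step 4: Continuity-corrected z = (R + 0.5 - E[R]) / SD[R] = (7 + 0.5 - 8.0000) / 1.7974 = -0.2782.
Step 5: Two-sided p-value via normal approximation = 2*(1 - Phi(|z|)) = 0.780879.
Step 6: alpha = 0.1. fail to reject H0.

R = 7, z = -0.2782, p = 0.780879, fail to reject H0.


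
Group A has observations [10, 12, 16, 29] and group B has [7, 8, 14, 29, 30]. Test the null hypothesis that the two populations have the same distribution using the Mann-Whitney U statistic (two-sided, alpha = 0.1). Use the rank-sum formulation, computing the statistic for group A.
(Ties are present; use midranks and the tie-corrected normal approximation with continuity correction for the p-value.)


Step 1: Combine and sort all 9 observations; assign midranks.
sorted (value, group): (7,Y), (8,Y), (10,X), (12,X), (14,Y), (16,X), (29,X), (29,Y), (30,Y)
ranks: 7->1, 8->2, 10->3, 12->4, 14->5, 16->6, 29->7.5, 29->7.5, 30->9
Step 2: Rank sum for X: R1 = 3 + 4 + 6 + 7.5 = 20.5.
Step 3: U_X = R1 - n1(n1+1)/2 = 20.5 - 4*5/2 = 20.5 - 10 = 10.5.
       U_Y = n1*n2 - U_X = 20 - 10.5 = 9.5.
Step 4: Ties are present, so use the tie-corrected normal approximation (with continuity correction) for the p-value.
Step 5: p-value = 1.000000; compare to alpha = 0.1. fail to reject H0.

U_X = 10.5, p = 1.000000, fail to reject H0 at alpha = 0.1.


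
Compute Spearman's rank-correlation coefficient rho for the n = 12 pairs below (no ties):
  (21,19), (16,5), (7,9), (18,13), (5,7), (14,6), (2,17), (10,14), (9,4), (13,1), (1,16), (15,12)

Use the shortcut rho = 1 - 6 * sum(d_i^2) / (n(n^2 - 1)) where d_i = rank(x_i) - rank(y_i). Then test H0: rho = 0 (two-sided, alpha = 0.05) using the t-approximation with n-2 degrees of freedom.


Step 1: Rank x and y separately (midranks; no ties here).
rank(x): 21->12, 16->10, 7->4, 18->11, 5->3, 14->8, 2->2, 10->6, 9->5, 13->7, 1->1, 15->9
rank(y): 19->12, 5->3, 9->6, 13->8, 7->5, 6->4, 17->11, 14->9, 4->2, 1->1, 16->10, 12->7
Step 2: d_i = R_x(i) - R_y(i); compute d_i^2.
  (12-12)^2=0, (10-3)^2=49, (4-6)^2=4, (11-8)^2=9, (3-5)^2=4, (8-4)^2=16, (2-11)^2=81, (6-9)^2=9, (5-2)^2=9, (7-1)^2=36, (1-10)^2=81, (9-7)^2=4
sum(d^2) = 302.
Step 3: rho = 1 - 6*302 / (12*(12^2 - 1)) = 1 - 1812/1716 = -0.055944.
Step 4: Under H0, t = rho * sqrt((n-2)/(1-rho^2)) = -0.1772 ~ t(10).
Step 5: Two-sided p-value from the t-distribution with 10 df = 0.862898.
Step 6: alpha = 0.05. fail to reject H0.

rho = -0.0559, p = 0.862898, fail to reject H0 at alpha = 0.05.


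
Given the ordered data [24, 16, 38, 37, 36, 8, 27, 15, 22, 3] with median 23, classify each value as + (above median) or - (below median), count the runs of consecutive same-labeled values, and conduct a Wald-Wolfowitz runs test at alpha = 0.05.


Step 1: Compute median = 23; label A = above, B = below.
Labels in order: ABAAABABBB  (n_A = 5, n_B = 5)
Step 2: Count runs R = 6.
Step 3: Under H0 (random ordering), E[R] = 2*n_A*n_B/(n_A+n_B) + 1 = 2*5*5/10 + 1 = 6.0000.
        Var[R] = 2*n_A*n_B*(2*n_A*n_B - n_A - n_B) / ((n_A+n_B)^2 * (n_A+n_B-1)) = 2000/900 = 2.2222.
        SD[R] = 1.4907.
Step 4: R = E[R], so z = 0 with no continuity correction.
Step 5: Two-sided p-value via normal approximation = 2*(1 - Phi(|z|)) = 1.000000.
Step 6: alpha = 0.05. fail to reject H0.

R = 6, z = 0.0000, p = 1.000000, fail to reject H0.


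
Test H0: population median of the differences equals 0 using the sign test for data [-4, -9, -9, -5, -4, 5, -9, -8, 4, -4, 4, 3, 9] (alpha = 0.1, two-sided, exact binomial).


Step 1: Discard zero differences. Original n = 13; n_eff = number of nonzero differences = 13.
Nonzero differences (with sign): -4, -9, -9, -5, -4, +5, -9, -8, +4, -4, +4, +3, +9
Step 2: Count signs: positive = 5, negative = 8.
Step 3: Under H0: P(positive) = 0.5, so the number of positives S ~ Bin(13, 0.5).
Step 4: Two-sided exact p-value = sum of Bin(13,0.5) probabilities at or below the observed probability = 0.581055.
Step 5: alpha = 0.1. fail to reject H0.

n_eff = 13, pos = 5, neg = 8, p = 0.581055, fail to reject H0.


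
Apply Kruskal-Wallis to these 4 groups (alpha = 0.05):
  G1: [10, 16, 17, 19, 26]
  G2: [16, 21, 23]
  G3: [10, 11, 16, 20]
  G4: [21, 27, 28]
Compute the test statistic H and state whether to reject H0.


Step 1: Combine all N = 15 observations and assign midranks.
sorted (value, group, rank): (10,G1,1.5), (10,G3,1.5), (11,G3,3), (16,G1,5), (16,G2,5), (16,G3,5), (17,G1,7), (19,G1,8), (20,G3,9), (21,G2,10.5), (21,G4,10.5), (23,G2,12), (26,G1,13), (27,G4,14), (28,G4,15)
Step 2: Sum ranks within each group.
R_1 = 34.5 (n_1 = 5)
R_2 = 27.5 (n_2 = 3)
R_3 = 18.5 (n_3 = 4)
R_4 = 39.5 (n_4 = 3)
Step 3: H = 12/(N(N+1)) * sum(R_i^2/n_i) - 3(N+1)
     = 12/(15*16) * (34.5^2/5 + 27.5^2/3 + 18.5^2/4 + 39.5^2/3) - 3*16
     = 0.050000 * 1095.78 - 48
     = 6.788958.
Step 4: Ties present; correction factor C = 1 - 36/(15^3 - 15) = 0.989286. Corrected H = 6.788958 / 0.989286 = 6.862485.
Step 5: Under H0, H ~ chi^2(3); p-value = 0.076412.
Step 6: alpha = 0.05. fail to reject H0.

H = 6.8625, df = 3, p = 0.076412, fail to reject H0.


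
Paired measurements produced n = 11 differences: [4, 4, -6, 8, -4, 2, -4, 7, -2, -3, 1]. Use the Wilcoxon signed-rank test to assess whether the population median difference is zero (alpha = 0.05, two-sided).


Step 1: Drop any zero differences (none here) and take |d_i|.
|d| = [4, 4, 6, 8, 4, 2, 4, 7, 2, 3, 1]
Step 2: Midrank |d_i| (ties get averaged ranks).
ranks: |4|->6.5, |4|->6.5, |6|->9, |8|->11, |4|->6.5, |2|->2.5, |4|->6.5, |7|->10, |2|->2.5, |3|->4, |1|->1
Step 3: Attach original signs; sum ranks with positive sign and with negative sign.
W+ = 6.5 + 6.5 + 11 + 2.5 + 10 + 1 = 37.5
W- = 9 + 6.5 + 6.5 + 2.5 + 4 = 28.5
(Check: W+ + W- = 66 should equal n(n+1)/2 = 66.)
Step 4: Test statistic W = min(W+, W-) = 28.5.
Step 5: Ties in |d|, so use the tie-corrected normal approximation.
        E[W] = n(n+1)/4 = 11*12/4 = 33.
        Tie groups: |d|=2 (t=2), |d|=4 (t=4); sum(t^3 - t) = 66.
        Var[W] = n(n+1)(2n+1)/24 - sum(t^3-t)/48 = 3036/24 - 66/48 = 125.125.
        z = (W - E[W]) / sqrt(Var[W]) = (28.5 - 33) / 11.1859 = -0.4023.
        Two-sided p = 2*Phi(z) = 0.687470.
Step 6: alpha = 0.05. fail to reject H0.

W+ = 37.5, W- = 28.5, W = min = 28.5, p = 0.687470, fail to reject H0.


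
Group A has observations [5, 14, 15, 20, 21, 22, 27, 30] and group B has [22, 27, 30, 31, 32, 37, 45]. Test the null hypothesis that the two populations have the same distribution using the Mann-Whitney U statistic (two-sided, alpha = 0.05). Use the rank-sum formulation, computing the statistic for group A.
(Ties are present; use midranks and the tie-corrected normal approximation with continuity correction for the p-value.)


Step 1: Combine and sort all 15 observations; assign midranks.
sorted (value, group): (5,X), (14,X), (15,X), (20,X), (21,X), (22,X), (22,Y), (27,X), (27,Y), (30,X), (30,Y), (31,Y), (32,Y), (37,Y), (45,Y)
ranks: 5->1, 14->2, 15->3, 20->4, 21->5, 22->6.5, 22->6.5, 27->8.5, 27->8.5, 30->10.5, 30->10.5, 31->12, 32->13, 37->14, 45->15
Step 2: Rank sum for X: R1 = 1 + 2 + 3 + 4 + 5 + 6.5 + 8.5 + 10.5 = 40.5.
Step 3: U_X = R1 - n1(n1+1)/2 = 40.5 - 8*9/2 = 40.5 - 36 = 4.5.
       U_Y = n1*n2 - U_X = 56 - 4.5 = 51.5.
Step 4: Ties are present, so use the tie-corrected normal approximation (with continuity correction) for the p-value.
Step 5: p-value = 0.007610; compare to alpha = 0.05. reject H0.

U_X = 4.5, p = 0.007610, reject H0 at alpha = 0.05.


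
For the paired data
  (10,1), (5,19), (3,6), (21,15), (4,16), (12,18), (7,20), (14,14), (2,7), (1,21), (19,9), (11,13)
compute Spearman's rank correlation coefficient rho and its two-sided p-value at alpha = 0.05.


Step 1: Rank x and y separately (midranks; no ties here).
rank(x): 10->7, 5->5, 3->3, 21->12, 4->4, 12->9, 7->6, 14->10, 2->2, 1->1, 19->11, 11->8
rank(y): 1->1, 19->10, 6->2, 15->7, 16->8, 18->9, 20->11, 14->6, 7->3, 21->12, 9->4, 13->5
Step 2: d_i = R_x(i) - R_y(i); compute d_i^2.
  (7-1)^2=36, (5-10)^2=25, (3-2)^2=1, (12-7)^2=25, (4-8)^2=16, (9-9)^2=0, (6-11)^2=25, (10-6)^2=16, (2-3)^2=1, (1-12)^2=121, (11-4)^2=49, (8-5)^2=9
sum(d^2) = 324.
Step 3: rho = 1 - 6*324 / (12*(12^2 - 1)) = 1 - 1944/1716 = -0.132867.
Step 4: Under H0, t = rho * sqrt((n-2)/(1-rho^2)) = -0.4239 ~ t(10).
Step 5: Two-sided p-value from the t-distribution with 10 df = 0.680598.
Step 6: alpha = 0.05. fail to reject H0.

rho = -0.1329, p = 0.680598, fail to reject H0 at alpha = 0.05.


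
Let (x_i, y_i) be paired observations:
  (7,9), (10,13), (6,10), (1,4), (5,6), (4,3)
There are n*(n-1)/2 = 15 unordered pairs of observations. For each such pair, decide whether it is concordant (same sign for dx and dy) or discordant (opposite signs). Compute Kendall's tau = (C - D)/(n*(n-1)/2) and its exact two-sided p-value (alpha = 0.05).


Step 1: Enumerate the 15 unordered pairs (i,j) with i<j and classify each by sign(x_j-x_i) * sign(y_j-y_i).
  (1,2):dx=+3,dy=+4->C; (1,3):dx=-1,dy=+1->D; (1,4):dx=-6,dy=-5->C; (1,5):dx=-2,dy=-3->C
  (1,6):dx=-3,dy=-6->C; (2,3):dx=-4,dy=-3->C; (2,4):dx=-9,dy=-9->C; (2,5):dx=-5,dy=-7->C
  (2,6):dx=-6,dy=-10->C; (3,4):dx=-5,dy=-6->C; (3,5):dx=-1,dy=-4->C; (3,6):dx=-2,dy=-7->C
  (4,5):dx=+4,dy=+2->C; (4,6):dx=+3,dy=-1->D; (5,6):dx=-1,dy=-3->C
Step 2: C = 13, D = 2, total pairs = 15.
Step 3: tau = (C - D)/(n(n-1)/2) = (13 - 2)/15 = 0.733333.
Step 4: Exact two-sided p-value (enumerate n! = 720 permutations of y under H0): p = 0.055556.
Step 5: alpha = 0.05. fail to reject H0.

tau_b = 0.7333 (C=13, D=2), p = 0.055556, fail to reject H0.


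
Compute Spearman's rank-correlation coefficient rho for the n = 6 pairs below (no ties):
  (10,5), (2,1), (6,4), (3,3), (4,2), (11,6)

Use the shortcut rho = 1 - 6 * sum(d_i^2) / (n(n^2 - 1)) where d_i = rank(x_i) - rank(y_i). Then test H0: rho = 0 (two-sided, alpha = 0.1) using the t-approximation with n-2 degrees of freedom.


Step 1: Rank x and y separately (midranks; no ties here).
rank(x): 10->5, 2->1, 6->4, 3->2, 4->3, 11->6
rank(y): 5->5, 1->1, 4->4, 3->3, 2->2, 6->6
Step 2: d_i = R_x(i) - R_y(i); compute d_i^2.
  (5-5)^2=0, (1-1)^2=0, (4-4)^2=0, (2-3)^2=1, (3-2)^2=1, (6-6)^2=0
sum(d^2) = 2.
Step 3: rho = 1 - 6*2 / (6*(6^2 - 1)) = 1 - 12/210 = 0.942857.
Step 4: Under H0, t = rho * sqrt((n-2)/(1-rho^2)) = 5.6595 ~ t(4).
Step 5: Two-sided p-value from the t-distribution with 4 df = 0.004805.
Step 6: alpha = 0.1. reject H0.

rho = 0.9429, p = 0.004805, reject H0 at alpha = 0.1.


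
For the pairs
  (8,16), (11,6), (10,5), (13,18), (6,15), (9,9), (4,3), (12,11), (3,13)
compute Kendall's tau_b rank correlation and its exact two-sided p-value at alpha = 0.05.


Step 1: Enumerate the 36 unordered pairs (i,j) with i<j and classify each by sign(x_j-x_i) * sign(y_j-y_i).
  (1,2):dx=+3,dy=-10->D; (1,3):dx=+2,dy=-11->D; (1,4):dx=+5,dy=+2->C; (1,5):dx=-2,dy=-1->C
  (1,6):dx=+1,dy=-7->D; (1,7):dx=-4,dy=-13->C; (1,8):dx=+4,dy=-5->D; (1,9):dx=-5,dy=-3->C
  (2,3):dx=-1,dy=-1->C; (2,4):dx=+2,dy=+12->C; (2,5):dx=-5,dy=+9->D; (2,6):dx=-2,dy=+3->D
  (2,7):dx=-7,dy=-3->C; (2,8):dx=+1,dy=+5->C; (2,9):dx=-8,dy=+7->D; (3,4):dx=+3,dy=+13->C
  (3,5):dx=-4,dy=+10->D; (3,6):dx=-1,dy=+4->D; (3,7):dx=-6,dy=-2->C; (3,8):dx=+2,dy=+6->C
  (3,9):dx=-7,dy=+8->D; (4,5):dx=-7,dy=-3->C; (4,6):dx=-4,dy=-9->C; (4,7):dx=-9,dy=-15->C
  (4,8):dx=-1,dy=-7->C; (4,9):dx=-10,dy=-5->C; (5,6):dx=+3,dy=-6->D; (5,7):dx=-2,dy=-12->C
  (5,8):dx=+6,dy=-4->D; (5,9):dx=-3,dy=-2->C; (6,7):dx=-5,dy=-6->C; (6,8):dx=+3,dy=+2->C
  (6,9):dx=-6,dy=+4->D; (7,8):dx=+8,dy=+8->C; (7,9):dx=-1,dy=+10->D; (8,9):dx=-9,dy=+2->D
Step 2: C = 21, D = 15, total pairs = 36.
Step 3: tau = (C - D)/(n(n-1)/2) = (21 - 15)/36 = 0.166667.
Step 4: Exact two-sided p-value (enumerate n! = 362880 permutations of y under H0): p = 0.612202.
Step 5: alpha = 0.05. fail to reject H0.

tau_b = 0.1667 (C=21, D=15), p = 0.612202, fail to reject H0.


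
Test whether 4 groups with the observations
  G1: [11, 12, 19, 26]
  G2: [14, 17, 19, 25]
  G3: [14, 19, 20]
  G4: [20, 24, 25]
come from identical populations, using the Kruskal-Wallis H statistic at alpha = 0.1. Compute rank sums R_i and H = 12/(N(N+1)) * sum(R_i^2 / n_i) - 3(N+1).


Step 1: Combine all N = 14 observations and assign midranks.
sorted (value, group, rank): (11,G1,1), (12,G1,2), (14,G2,3.5), (14,G3,3.5), (17,G2,5), (19,G1,7), (19,G2,7), (19,G3,7), (20,G3,9.5), (20,G4,9.5), (24,G4,11), (25,G2,12.5), (25,G4,12.5), (26,G1,14)
Step 2: Sum ranks within each group.
R_1 = 24 (n_1 = 4)
R_2 = 28 (n_2 = 4)
R_3 = 20 (n_3 = 3)
R_4 = 33 (n_4 = 3)
Step 3: H = 12/(N(N+1)) * sum(R_i^2/n_i) - 3(N+1)
     = 12/(14*15) * (24^2/4 + 28^2/4 + 20^2/3 + 33^2/3) - 3*15
     = 0.057143 * 836.333 - 45
     = 2.790476.
Step 4: Ties present; correction factor C = 1 - 42/(14^3 - 14) = 0.984615. Corrected H = 2.790476 / 0.984615 = 2.834077.
Step 5: Under H0, H ~ chi^2(3); p-value = 0.417921.
Step 6: alpha = 0.1. fail to reject H0.

H = 2.8341, df = 3, p = 0.417921, fail to reject H0.


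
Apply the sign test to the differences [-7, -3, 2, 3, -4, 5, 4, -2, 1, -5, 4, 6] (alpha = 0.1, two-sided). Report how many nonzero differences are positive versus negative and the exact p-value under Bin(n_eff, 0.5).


Step 1: Discard zero differences. Original n = 12; n_eff = number of nonzero differences = 12.
Nonzero differences (with sign): -7, -3, +2, +3, -4, +5, +4, -2, +1, -5, +4, +6
Step 2: Count signs: positive = 7, negative = 5.
Step 3: Under H0: P(positive) = 0.5, so the number of positives S ~ Bin(12, 0.5).
Step 4: Two-sided exact p-value = sum of Bin(12,0.5) probabilities at or below the observed probability = 0.774414.
Step 5: alpha = 0.1. fail to reject H0.

n_eff = 12, pos = 7, neg = 5, p = 0.774414, fail to reject H0.


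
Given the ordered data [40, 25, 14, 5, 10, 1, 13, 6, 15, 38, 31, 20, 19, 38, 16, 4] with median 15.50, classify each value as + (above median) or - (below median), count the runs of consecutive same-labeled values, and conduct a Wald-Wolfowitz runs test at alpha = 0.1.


Step 1: Compute median = 15.50; label A = above, B = below.
Labels in order: AABBBBBBBAAAAAAB  (n_A = 8, n_B = 8)
Step 2: Count runs R = 4.
Step 3: Under H0 (random ordering), E[R] = 2*n_A*n_B/(n_A+n_B) + 1 = 2*8*8/16 + 1 = 9.0000.
        Var[R] = 2*n_A*n_B*(2*n_A*n_B - n_A - n_B) / ((n_A+n_B)^2 * (n_A+n_B-1)) = 14336/3840 = 3.7333.
        SD[R] = 1.9322.
Step 4: Continuity-corrected z = (R + 0.5 - E[R]) / SD[R] = (4 + 0.5 - 9.0000) / 1.9322 = -2.3290.
Step 5: Two-sided p-value via normal approximation = 2*(1 - Phi(|z|)) = 0.019861.
Step 6: alpha = 0.1. reject H0.

R = 4, z = -2.3290, p = 0.019861, reject H0.


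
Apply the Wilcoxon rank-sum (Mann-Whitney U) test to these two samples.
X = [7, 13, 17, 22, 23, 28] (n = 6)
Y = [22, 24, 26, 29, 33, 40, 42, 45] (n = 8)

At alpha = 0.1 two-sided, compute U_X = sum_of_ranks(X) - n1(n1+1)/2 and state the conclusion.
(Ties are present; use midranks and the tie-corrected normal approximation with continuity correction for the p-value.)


Step 1: Combine and sort all 14 observations; assign midranks.
sorted (value, group): (7,X), (13,X), (17,X), (22,X), (22,Y), (23,X), (24,Y), (26,Y), (28,X), (29,Y), (33,Y), (40,Y), (42,Y), (45,Y)
ranks: 7->1, 13->2, 17->3, 22->4.5, 22->4.5, 23->6, 24->7, 26->8, 28->9, 29->10, 33->11, 40->12, 42->13, 45->14
Step 2: Rank sum for X: R1 = 1 + 2 + 3 + 4.5 + 6 + 9 = 25.5.
Step 3: U_X = R1 - n1(n1+1)/2 = 25.5 - 6*7/2 = 25.5 - 21 = 4.5.
       U_Y = n1*n2 - U_X = 48 - 4.5 = 43.5.
Step 4: Ties are present, so use the tie-corrected normal approximation (with continuity correction) for the p-value.
Step 5: p-value = 0.014065; compare to alpha = 0.1. reject H0.

U_X = 4.5, p = 0.014065, reject H0 at alpha = 0.1.


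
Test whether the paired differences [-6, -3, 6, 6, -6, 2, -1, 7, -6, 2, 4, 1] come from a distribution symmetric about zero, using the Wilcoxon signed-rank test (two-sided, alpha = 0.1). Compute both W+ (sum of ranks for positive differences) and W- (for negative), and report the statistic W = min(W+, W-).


Step 1: Drop any zero differences (none here) and take |d_i|.
|d| = [6, 3, 6, 6, 6, 2, 1, 7, 6, 2, 4, 1]
Step 2: Midrank |d_i| (ties get averaged ranks).
ranks: |6|->9, |3|->5, |6|->9, |6|->9, |6|->9, |2|->3.5, |1|->1.5, |7|->12, |6|->9, |2|->3.5, |4|->6, |1|->1.5
Step 3: Attach original signs; sum ranks with positive sign and with negative sign.
W+ = 9 + 9 + 3.5 + 12 + 3.5 + 6 + 1.5 = 44.5
W- = 9 + 5 + 9 + 1.5 + 9 = 33.5
(Check: W+ + W- = 78 should equal n(n+1)/2 = 78.)
Step 4: Test statistic W = min(W+, W-) = 33.5.
Step 5: Ties in |d|, so use the tie-corrected normal approximation.
        E[W] = n(n+1)/4 = 12*13/4 = 39.
        Tie groups: |d|=1 (t=2), |d|=2 (t=2), |d|=6 (t=5); sum(t^3 - t) = 132.
        Var[W] = n(n+1)(2n+1)/24 - sum(t^3-t)/48 = 3900/24 - 132/48 = 159.75.
        z = (W - E[W]) / sqrt(Var[W]) = (33.5 - 39) / 12.6392 = -0.4352.
        Two-sided p = 2*Phi(z) = 0.663451.
Step 6: alpha = 0.1. fail to reject H0.

W+ = 44.5, W- = 33.5, W = min = 33.5, p = 0.663451, fail to reject H0.


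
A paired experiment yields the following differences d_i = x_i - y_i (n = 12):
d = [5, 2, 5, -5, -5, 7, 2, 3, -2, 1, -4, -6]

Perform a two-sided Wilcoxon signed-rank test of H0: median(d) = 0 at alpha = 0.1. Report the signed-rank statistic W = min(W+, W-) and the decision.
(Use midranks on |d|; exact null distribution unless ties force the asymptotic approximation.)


Step 1: Drop any zero differences (none here) and take |d_i|.
|d| = [5, 2, 5, 5, 5, 7, 2, 3, 2, 1, 4, 6]
Step 2: Midrank |d_i| (ties get averaged ranks).
ranks: |5|->8.5, |2|->3, |5|->8.5, |5|->8.5, |5|->8.5, |7|->12, |2|->3, |3|->5, |2|->3, |1|->1, |4|->6, |6|->11
Step 3: Attach original signs; sum ranks with positive sign and with negative sign.
W+ = 8.5 + 3 + 8.5 + 12 + 3 + 5 + 1 = 41
W- = 8.5 + 8.5 + 3 + 6 + 11 = 37
(Check: W+ + W- = 78 should equal n(n+1)/2 = 78.)
Step 4: Test statistic W = min(W+, W-) = 37.
Step 5: Ties in |d|, so use the tie-corrected normal approximation.
        E[W] = n(n+1)/4 = 12*13/4 = 39.
        Tie groups: |d|=2 (t=3), |d|=5 (t=4); sum(t^3 - t) = 84.
        Var[W] = n(n+1)(2n+1)/24 - sum(t^3-t)/48 = 3900/24 - 84/48 = 160.75.
        z = (W - E[W]) / sqrt(Var[W]) = (37 - 39) / 12.6787 = -0.1577.
        Two-sided p = 2*Phi(z) = 0.874658.
Step 6: alpha = 0.1. fail to reject H0.

W+ = 41, W- = 37, W = min = 37, p = 0.874658, fail to reject H0.


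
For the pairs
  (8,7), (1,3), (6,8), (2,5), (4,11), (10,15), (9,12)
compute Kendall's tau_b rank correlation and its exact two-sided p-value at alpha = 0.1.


Step 1: Enumerate the 21 unordered pairs (i,j) with i<j and classify each by sign(x_j-x_i) * sign(y_j-y_i).
  (1,2):dx=-7,dy=-4->C; (1,3):dx=-2,dy=+1->D; (1,4):dx=-6,dy=-2->C; (1,5):dx=-4,dy=+4->D
  (1,6):dx=+2,dy=+8->C; (1,7):dx=+1,dy=+5->C; (2,3):dx=+5,dy=+5->C; (2,4):dx=+1,dy=+2->C
  (2,5):dx=+3,dy=+8->C; (2,6):dx=+9,dy=+12->C; (2,7):dx=+8,dy=+9->C; (3,4):dx=-4,dy=-3->C
  (3,5):dx=-2,dy=+3->D; (3,6):dx=+4,dy=+7->C; (3,7):dx=+3,dy=+4->C; (4,5):dx=+2,dy=+6->C
  (4,6):dx=+8,dy=+10->C; (4,7):dx=+7,dy=+7->C; (5,6):dx=+6,dy=+4->C; (5,7):dx=+5,dy=+1->C
  (6,7):dx=-1,dy=-3->C
Step 2: C = 18, D = 3, total pairs = 21.
Step 3: tau = (C - D)/(n(n-1)/2) = (18 - 3)/21 = 0.714286.
Step 4: Exact two-sided p-value (enumerate n! = 5040 permutations of y under H0): p = 0.030159.
Step 5: alpha = 0.1. reject H0.

tau_b = 0.7143 (C=18, D=3), p = 0.030159, reject H0.


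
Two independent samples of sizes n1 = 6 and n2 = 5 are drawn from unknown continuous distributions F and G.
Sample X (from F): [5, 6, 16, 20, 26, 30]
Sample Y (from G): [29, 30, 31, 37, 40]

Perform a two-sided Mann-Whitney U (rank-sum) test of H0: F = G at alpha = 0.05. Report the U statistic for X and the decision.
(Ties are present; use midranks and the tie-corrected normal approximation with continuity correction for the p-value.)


Step 1: Combine and sort all 11 observations; assign midranks.
sorted (value, group): (5,X), (6,X), (16,X), (20,X), (26,X), (29,Y), (30,X), (30,Y), (31,Y), (37,Y), (40,Y)
ranks: 5->1, 6->2, 16->3, 20->4, 26->5, 29->6, 30->7.5, 30->7.5, 31->9, 37->10, 40->11
Step 2: Rank sum for X: R1 = 1 + 2 + 3 + 4 + 5 + 7.5 = 22.5.
Step 3: U_X = R1 - n1(n1+1)/2 = 22.5 - 6*7/2 = 22.5 - 21 = 1.5.
       U_Y = n1*n2 - U_X = 30 - 1.5 = 28.5.
Step 4: Ties are present, so use the tie-corrected normal approximation (with continuity correction) for the p-value.
Step 5: p-value = 0.017365; compare to alpha = 0.05. reject H0.

U_X = 1.5, p = 0.017365, reject H0 at alpha = 0.05.


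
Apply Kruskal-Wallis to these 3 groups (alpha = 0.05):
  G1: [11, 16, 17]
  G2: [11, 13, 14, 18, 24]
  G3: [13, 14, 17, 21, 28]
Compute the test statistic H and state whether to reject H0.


Step 1: Combine all N = 13 observations and assign midranks.
sorted (value, group, rank): (11,G1,1.5), (11,G2,1.5), (13,G2,3.5), (13,G3,3.5), (14,G2,5.5), (14,G3,5.5), (16,G1,7), (17,G1,8.5), (17,G3,8.5), (18,G2,10), (21,G3,11), (24,G2,12), (28,G3,13)
Step 2: Sum ranks within each group.
R_1 = 17 (n_1 = 3)
R_2 = 32.5 (n_2 = 5)
R_3 = 41.5 (n_3 = 5)
Step 3: H = 12/(N(N+1)) * sum(R_i^2/n_i) - 3(N+1)
     = 12/(13*14) * (17^2/3 + 32.5^2/5 + 41.5^2/5) - 3*14
     = 0.065934 * 652.033 - 42
     = 0.991209.
Step 4: Ties present; correction factor C = 1 - 24/(13^3 - 13) = 0.989011. Corrected H = 0.991209 / 0.989011 = 1.002222.
Step 5: Under H0, H ~ chi^2(2); p-value = 0.605857.
Step 6: alpha = 0.05. fail to reject H0.

H = 1.0022, df = 2, p = 0.605857, fail to reject H0.


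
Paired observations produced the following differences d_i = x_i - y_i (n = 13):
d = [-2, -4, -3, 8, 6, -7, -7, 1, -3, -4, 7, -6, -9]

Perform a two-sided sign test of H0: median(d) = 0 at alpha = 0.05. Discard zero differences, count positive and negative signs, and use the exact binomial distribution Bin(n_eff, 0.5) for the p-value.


Step 1: Discard zero differences. Original n = 13; n_eff = number of nonzero differences = 13.
Nonzero differences (with sign): -2, -4, -3, +8, +6, -7, -7, +1, -3, -4, +7, -6, -9
Step 2: Count signs: positive = 4, negative = 9.
Step 3: Under H0: P(positive) = 0.5, so the number of positives S ~ Bin(13, 0.5).
Step 4: Two-sided exact p-value = sum of Bin(13,0.5) probabilities at or below the observed probability = 0.266846.
Step 5: alpha = 0.05. fail to reject H0.

n_eff = 13, pos = 4, neg = 9, p = 0.266846, fail to reject H0.


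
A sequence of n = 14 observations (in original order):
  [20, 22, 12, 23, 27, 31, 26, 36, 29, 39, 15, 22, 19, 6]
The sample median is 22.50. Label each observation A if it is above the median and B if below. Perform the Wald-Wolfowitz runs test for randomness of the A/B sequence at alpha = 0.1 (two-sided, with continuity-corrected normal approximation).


Step 1: Compute median = 22.50; label A = above, B = below.
Labels in order: BBBAAAAAAABBBB  (n_A = 7, n_B = 7)
Step 2: Count runs R = 3.
Step 3: Under H0 (random ordering), E[R] = 2*n_A*n_B/(n_A+n_B) + 1 = 2*7*7/14 + 1 = 8.0000.
        Var[R] = 2*n_A*n_B*(2*n_A*n_B - n_A - n_B) / ((n_A+n_B)^2 * (n_A+n_B-1)) = 8232/2548 = 3.2308.
        SD[R] = 1.7974.
Step 4: Continuity-corrected z = (R + 0.5 - E[R]) / SD[R] = (3 + 0.5 - 8.0000) / 1.7974 = -2.5036.
Step 5: Two-sided p-value via normal approximation = 2*(1 - Phi(|z|)) = 0.012295.
Step 6: alpha = 0.1. reject H0.

R = 3, z = -2.5036, p = 0.012295, reject H0.


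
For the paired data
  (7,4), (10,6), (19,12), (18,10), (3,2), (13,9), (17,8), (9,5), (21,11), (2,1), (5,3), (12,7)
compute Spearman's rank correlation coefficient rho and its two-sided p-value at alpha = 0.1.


Step 1: Rank x and y separately (midranks; no ties here).
rank(x): 7->4, 10->6, 19->11, 18->10, 3->2, 13->8, 17->9, 9->5, 21->12, 2->1, 5->3, 12->7
rank(y): 4->4, 6->6, 12->12, 10->10, 2->2, 9->9, 8->8, 5->5, 11->11, 1->1, 3->3, 7->7
Step 2: d_i = R_x(i) - R_y(i); compute d_i^2.
  (4-4)^2=0, (6-6)^2=0, (11-12)^2=1, (10-10)^2=0, (2-2)^2=0, (8-9)^2=1, (9-8)^2=1, (5-5)^2=0, (12-11)^2=1, (1-1)^2=0, (3-3)^2=0, (7-7)^2=0
sum(d^2) = 4.
Step 3: rho = 1 - 6*4 / (12*(12^2 - 1)) = 1 - 24/1716 = 0.986014.
Step 4: Under H0, t = rho * sqrt((n-2)/(1-rho^2)) = 18.7088 ~ t(10).
Step 5: Two-sided p-value from the t-distribution with 10 df = 0.000000.
Step 6: alpha = 0.1. reject H0.

rho = 0.9860, p = 0.000000, reject H0 at alpha = 0.1.


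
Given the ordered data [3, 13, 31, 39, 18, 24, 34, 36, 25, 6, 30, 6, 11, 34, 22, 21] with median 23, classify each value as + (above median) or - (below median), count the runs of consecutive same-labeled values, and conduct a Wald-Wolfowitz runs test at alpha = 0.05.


Step 1: Compute median = 23; label A = above, B = below.
Labels in order: BBAABAAAABABBABB  (n_A = 8, n_B = 8)
Step 2: Count runs R = 9.
Step 3: Under H0 (random ordering), E[R] = 2*n_A*n_B/(n_A+n_B) + 1 = 2*8*8/16 + 1 = 9.0000.
        Var[R] = 2*n_A*n_B*(2*n_A*n_B - n_A - n_B) / ((n_A+n_B)^2 * (n_A+n_B-1)) = 14336/3840 = 3.7333.
        SD[R] = 1.9322.
Step 4: R = E[R], so z = 0 with no continuity correction.
Step 5: Two-sided p-value via normal approximation = 2*(1 - Phi(|z|)) = 1.000000.
Step 6: alpha = 0.05. fail to reject H0.

R = 9, z = 0.0000, p = 1.000000, fail to reject H0.


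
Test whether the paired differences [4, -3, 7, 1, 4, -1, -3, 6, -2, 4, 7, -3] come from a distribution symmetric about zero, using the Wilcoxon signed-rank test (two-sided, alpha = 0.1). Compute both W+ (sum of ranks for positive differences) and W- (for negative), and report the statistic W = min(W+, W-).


Step 1: Drop any zero differences (none here) and take |d_i|.
|d| = [4, 3, 7, 1, 4, 1, 3, 6, 2, 4, 7, 3]
Step 2: Midrank |d_i| (ties get averaged ranks).
ranks: |4|->8, |3|->5, |7|->11.5, |1|->1.5, |4|->8, |1|->1.5, |3|->5, |6|->10, |2|->3, |4|->8, |7|->11.5, |3|->5
Step 3: Attach original signs; sum ranks with positive sign and with negative sign.
W+ = 8 + 11.5 + 1.5 + 8 + 10 + 8 + 11.5 = 58.5
W- = 5 + 1.5 + 5 + 3 + 5 = 19.5
(Check: W+ + W- = 78 should equal n(n+1)/2 = 78.)
Step 4: Test statistic W = min(W+, W-) = 19.5.
Step 5: Ties in |d|, so use the tie-corrected normal approximation.
        E[W] = n(n+1)/4 = 12*13/4 = 39.
        Tie groups: |d|=1 (t=2), |d|=3 (t=3), |d|=4 (t=3), |d|=7 (t=2); sum(t^3 - t) = 60.
        Var[W] = n(n+1)(2n+1)/24 - sum(t^3-t)/48 = 3900/24 - 60/48 = 161.25.
        z = (W - E[W]) / sqrt(Var[W]) = (19.5 - 39) / 12.6984 = -1.5356.
        Two-sided p = 2*Phi(z) = 0.124631.
Step 6: alpha = 0.1. fail to reject H0.

W+ = 58.5, W- = 19.5, W = min = 19.5, p = 0.124631, fail to reject H0.


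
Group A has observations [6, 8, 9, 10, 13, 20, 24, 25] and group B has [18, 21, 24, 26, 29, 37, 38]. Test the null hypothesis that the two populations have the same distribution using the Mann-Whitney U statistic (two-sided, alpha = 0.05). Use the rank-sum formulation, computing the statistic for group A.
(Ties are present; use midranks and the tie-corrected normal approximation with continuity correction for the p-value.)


Step 1: Combine and sort all 15 observations; assign midranks.
sorted (value, group): (6,X), (8,X), (9,X), (10,X), (13,X), (18,Y), (20,X), (21,Y), (24,X), (24,Y), (25,X), (26,Y), (29,Y), (37,Y), (38,Y)
ranks: 6->1, 8->2, 9->3, 10->4, 13->5, 18->6, 20->7, 21->8, 24->9.5, 24->9.5, 25->11, 26->12, 29->13, 37->14, 38->15
Step 2: Rank sum for X: R1 = 1 + 2 + 3 + 4 + 5 + 7 + 9.5 + 11 = 42.5.
Step 3: U_X = R1 - n1(n1+1)/2 = 42.5 - 8*9/2 = 42.5 - 36 = 6.5.
       U_Y = n1*n2 - U_X = 56 - 6.5 = 49.5.
Step 4: Ties are present, so use the tie-corrected normal approximation (with continuity correction) for the p-value.
Step 5: p-value = 0.014997; compare to alpha = 0.05. reject H0.

U_X = 6.5, p = 0.014997, reject H0 at alpha = 0.05.


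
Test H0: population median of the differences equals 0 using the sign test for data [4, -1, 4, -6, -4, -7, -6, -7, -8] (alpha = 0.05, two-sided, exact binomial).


Step 1: Discard zero differences. Original n = 9; n_eff = number of nonzero differences = 9.
Nonzero differences (with sign): +4, -1, +4, -6, -4, -7, -6, -7, -8
Step 2: Count signs: positive = 2, negative = 7.
Step 3: Under H0: P(positive) = 0.5, so the number of positives S ~ Bin(9, 0.5).
Step 4: Two-sided exact p-value = sum of Bin(9,0.5) probabilities at or below the observed probability = 0.179688.
Step 5: alpha = 0.05. fail to reject H0.

n_eff = 9, pos = 2, neg = 7, p = 0.179688, fail to reject H0.


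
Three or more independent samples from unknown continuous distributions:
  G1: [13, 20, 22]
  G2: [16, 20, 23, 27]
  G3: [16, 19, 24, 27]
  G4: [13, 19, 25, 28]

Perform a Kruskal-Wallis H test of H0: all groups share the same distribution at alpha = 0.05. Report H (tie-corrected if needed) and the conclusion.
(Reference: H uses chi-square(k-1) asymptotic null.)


Step 1: Combine all N = 15 observations and assign midranks.
sorted (value, group, rank): (13,G1,1.5), (13,G4,1.5), (16,G2,3.5), (16,G3,3.5), (19,G3,5.5), (19,G4,5.5), (20,G1,7.5), (20,G2,7.5), (22,G1,9), (23,G2,10), (24,G3,11), (25,G4,12), (27,G2,13.5), (27,G3,13.5), (28,G4,15)
Step 2: Sum ranks within each group.
R_1 = 18 (n_1 = 3)
R_2 = 34.5 (n_2 = 4)
R_3 = 33.5 (n_3 = 4)
R_4 = 34 (n_4 = 4)
Step 3: H = 12/(N(N+1)) * sum(R_i^2/n_i) - 3(N+1)
     = 12/(15*16) * (18^2/3 + 34.5^2/4 + 33.5^2/4 + 34^2/4) - 3*16
     = 0.050000 * 975.125 - 48
     = 0.756250.
Step 4: Ties present; correction factor C = 1 - 30/(15^3 - 15) = 0.991071. Corrected H = 0.756250 / 0.991071 = 0.763063.
Step 5: Under H0, H ~ chi^2(3); p-value = 0.858280.
Step 6: alpha = 0.05. fail to reject H0.

H = 0.7631, df = 3, p = 0.858280, fail to reject H0.


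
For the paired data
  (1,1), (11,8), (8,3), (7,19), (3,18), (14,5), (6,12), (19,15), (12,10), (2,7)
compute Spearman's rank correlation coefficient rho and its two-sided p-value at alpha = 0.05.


Step 1: Rank x and y separately (midranks; no ties here).
rank(x): 1->1, 11->7, 8->6, 7->5, 3->3, 14->9, 6->4, 19->10, 12->8, 2->2
rank(y): 1->1, 8->5, 3->2, 19->10, 18->9, 5->3, 12->7, 15->8, 10->6, 7->4
Step 2: d_i = R_x(i) - R_y(i); compute d_i^2.
  (1-1)^2=0, (7-5)^2=4, (6-2)^2=16, (5-10)^2=25, (3-9)^2=36, (9-3)^2=36, (4-7)^2=9, (10-8)^2=4, (8-6)^2=4, (2-4)^2=4
sum(d^2) = 138.
Step 3: rho = 1 - 6*138 / (10*(10^2 - 1)) = 1 - 828/990 = 0.163636.
Step 4: Under H0, t = rho * sqrt((n-2)/(1-rho^2)) = 0.4692 ~ t(8).
Step 5: Two-sided p-value from the t-distribution with 8 df = 0.651477.
Step 6: alpha = 0.05. fail to reject H0.

rho = 0.1636, p = 0.651477, fail to reject H0 at alpha = 0.05.


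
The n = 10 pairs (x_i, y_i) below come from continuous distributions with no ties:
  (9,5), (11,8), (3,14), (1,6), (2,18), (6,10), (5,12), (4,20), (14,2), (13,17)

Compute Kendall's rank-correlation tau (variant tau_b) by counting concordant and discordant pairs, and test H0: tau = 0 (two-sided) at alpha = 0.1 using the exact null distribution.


Step 1: Enumerate the 45 unordered pairs (i,j) with i<j and classify each by sign(x_j-x_i) * sign(y_j-y_i).
  (1,2):dx=+2,dy=+3->C; (1,3):dx=-6,dy=+9->D; (1,4):dx=-8,dy=+1->D; (1,5):dx=-7,dy=+13->D
  (1,6):dx=-3,dy=+5->D; (1,7):dx=-4,dy=+7->D; (1,8):dx=-5,dy=+15->D; (1,9):dx=+5,dy=-3->D
  (1,10):dx=+4,dy=+12->C; (2,3):dx=-8,dy=+6->D; (2,4):dx=-10,dy=-2->C; (2,5):dx=-9,dy=+10->D
  (2,6):dx=-5,dy=+2->D; (2,7):dx=-6,dy=+4->D; (2,8):dx=-7,dy=+12->D; (2,9):dx=+3,dy=-6->D
  (2,10):dx=+2,dy=+9->C; (3,4):dx=-2,dy=-8->C; (3,5):dx=-1,dy=+4->D; (3,6):dx=+3,dy=-4->D
  (3,7):dx=+2,dy=-2->D; (3,8):dx=+1,dy=+6->C; (3,9):dx=+11,dy=-12->D; (3,10):dx=+10,dy=+3->C
  (4,5):dx=+1,dy=+12->C; (4,6):dx=+5,dy=+4->C; (4,7):dx=+4,dy=+6->C; (4,8):dx=+3,dy=+14->C
  (4,9):dx=+13,dy=-4->D; (4,10):dx=+12,dy=+11->C; (5,6):dx=+4,dy=-8->D; (5,7):dx=+3,dy=-6->D
  (5,8):dx=+2,dy=+2->C; (5,9):dx=+12,dy=-16->D; (5,10):dx=+11,dy=-1->D; (6,7):dx=-1,dy=+2->D
  (6,8):dx=-2,dy=+10->D; (6,9):dx=+8,dy=-8->D; (6,10):dx=+7,dy=+7->C; (7,8):dx=-1,dy=+8->D
  (7,9):dx=+9,dy=-10->D; (7,10):dx=+8,dy=+5->C; (8,9):dx=+10,dy=-18->D; (8,10):dx=+9,dy=-3->D
  (9,10):dx=-1,dy=+15->D
Step 2: C = 15, D = 30, total pairs = 45.
Step 3: tau = (C - D)/(n(n-1)/2) = (15 - 30)/45 = -0.333333.
Step 4: Exact two-sided p-value (enumerate n! = 3628800 permutations of y under H0): p = 0.216373.
Step 5: alpha = 0.1. fail to reject H0.

tau_b = -0.3333 (C=15, D=30), p = 0.216373, fail to reject H0.


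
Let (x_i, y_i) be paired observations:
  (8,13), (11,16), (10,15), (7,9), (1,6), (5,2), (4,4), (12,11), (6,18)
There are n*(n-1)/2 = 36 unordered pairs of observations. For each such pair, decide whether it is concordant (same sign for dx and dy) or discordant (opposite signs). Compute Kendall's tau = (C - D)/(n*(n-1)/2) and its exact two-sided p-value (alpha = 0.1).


Step 1: Enumerate the 36 unordered pairs (i,j) with i<j and classify each by sign(x_j-x_i) * sign(y_j-y_i).
  (1,2):dx=+3,dy=+3->C; (1,3):dx=+2,dy=+2->C; (1,4):dx=-1,dy=-4->C; (1,5):dx=-7,dy=-7->C
  (1,6):dx=-3,dy=-11->C; (1,7):dx=-4,dy=-9->C; (1,8):dx=+4,dy=-2->D; (1,9):dx=-2,dy=+5->D
  (2,3):dx=-1,dy=-1->C; (2,4):dx=-4,dy=-7->C; (2,5):dx=-10,dy=-10->C; (2,6):dx=-6,dy=-14->C
  (2,7):dx=-7,dy=-12->C; (2,8):dx=+1,dy=-5->D; (2,9):dx=-5,dy=+2->D; (3,4):dx=-3,dy=-6->C
  (3,5):dx=-9,dy=-9->C; (3,6):dx=-5,dy=-13->C; (3,7):dx=-6,dy=-11->C; (3,8):dx=+2,dy=-4->D
  (3,9):dx=-4,dy=+3->D; (4,5):dx=-6,dy=-3->C; (4,6):dx=-2,dy=-7->C; (4,7):dx=-3,dy=-5->C
  (4,8):dx=+5,dy=+2->C; (4,9):dx=-1,dy=+9->D; (5,6):dx=+4,dy=-4->D; (5,7):dx=+3,dy=-2->D
  (5,8):dx=+11,dy=+5->C; (5,9):dx=+5,dy=+12->C; (6,7):dx=-1,dy=+2->D; (6,8):dx=+7,dy=+9->C
  (6,9):dx=+1,dy=+16->C; (7,8):dx=+8,dy=+7->C; (7,9):dx=+2,dy=+14->C; (8,9):dx=-6,dy=+7->D
Step 2: C = 25, D = 11, total pairs = 36.
Step 3: tau = (C - D)/(n(n-1)/2) = (25 - 11)/36 = 0.388889.
Step 4: Exact two-sided p-value (enumerate n! = 362880 permutations of y under H0): p = 0.180181.
Step 5: alpha = 0.1. fail to reject H0.

tau_b = 0.3889 (C=25, D=11), p = 0.180181, fail to reject H0.


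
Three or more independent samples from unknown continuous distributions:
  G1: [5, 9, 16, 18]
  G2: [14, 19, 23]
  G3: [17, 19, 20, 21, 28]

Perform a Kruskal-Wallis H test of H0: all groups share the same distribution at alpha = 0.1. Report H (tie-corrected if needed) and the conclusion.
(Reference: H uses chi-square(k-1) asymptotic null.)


Step 1: Combine all N = 12 observations and assign midranks.
sorted (value, group, rank): (5,G1,1), (9,G1,2), (14,G2,3), (16,G1,4), (17,G3,5), (18,G1,6), (19,G2,7.5), (19,G3,7.5), (20,G3,9), (21,G3,10), (23,G2,11), (28,G3,12)
Step 2: Sum ranks within each group.
R_1 = 13 (n_1 = 4)
R_2 = 21.5 (n_2 = 3)
R_3 = 43.5 (n_3 = 5)
Step 3: H = 12/(N(N+1)) * sum(R_i^2/n_i) - 3(N+1)
     = 12/(12*13) * (13^2/4 + 21.5^2/3 + 43.5^2/5) - 3*13
     = 0.076923 * 574.783 - 39
     = 5.214103.
Step 4: Ties present; correction factor C = 1 - 6/(12^3 - 12) = 0.996503. Corrected H = 5.214103 / 0.996503 = 5.232398.
Step 5: Under H0, H ~ chi^2(2); p-value = 0.073080.
Step 6: alpha = 0.1. reject H0.

H = 5.2324, df = 2, p = 0.073080, reject H0.


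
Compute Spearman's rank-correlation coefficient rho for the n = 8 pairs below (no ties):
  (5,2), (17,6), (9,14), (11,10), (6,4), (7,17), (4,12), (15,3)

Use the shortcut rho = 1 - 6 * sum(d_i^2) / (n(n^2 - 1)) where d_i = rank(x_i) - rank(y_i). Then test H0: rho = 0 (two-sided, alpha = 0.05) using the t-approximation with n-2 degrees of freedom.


Step 1: Rank x and y separately (midranks; no ties here).
rank(x): 5->2, 17->8, 9->5, 11->6, 6->3, 7->4, 4->1, 15->7
rank(y): 2->1, 6->4, 14->7, 10->5, 4->3, 17->8, 12->6, 3->2
Step 2: d_i = R_x(i) - R_y(i); compute d_i^2.
  (2-1)^2=1, (8-4)^2=16, (5-7)^2=4, (6-5)^2=1, (3-3)^2=0, (4-8)^2=16, (1-6)^2=25, (7-2)^2=25
sum(d^2) = 88.
Step 3: rho = 1 - 6*88 / (8*(8^2 - 1)) = 1 - 528/504 = -0.047619.
Step 4: Under H0, t = rho * sqrt((n-2)/(1-rho^2)) = -0.1168 ~ t(6).
Step 5: Two-sided p-value from the t-distribution with 6 df = 0.910849.
Step 6: alpha = 0.05. fail to reject H0.

rho = -0.0476, p = 0.910849, fail to reject H0 at alpha = 0.05.


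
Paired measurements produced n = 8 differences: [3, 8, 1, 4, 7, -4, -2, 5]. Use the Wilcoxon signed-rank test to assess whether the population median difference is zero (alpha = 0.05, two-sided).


Step 1: Drop any zero differences (none here) and take |d_i|.
|d| = [3, 8, 1, 4, 7, 4, 2, 5]
Step 2: Midrank |d_i| (ties get averaged ranks).
ranks: |3|->3, |8|->8, |1|->1, |4|->4.5, |7|->7, |4|->4.5, |2|->2, |5|->6
Step 3: Attach original signs; sum ranks with positive sign and with negative sign.
W+ = 3 + 8 + 1 + 4.5 + 7 + 6 = 29.5
W- = 4.5 + 2 = 6.5
(Check: W+ + W- = 36 should equal n(n+1)/2 = 36.)
Step 4: Test statistic W = min(W+, W-) = 6.5.
Step 5: Ties in |d|, so use the tie-corrected normal approximation.
        E[W] = n(n+1)/4 = 8*9/4 = 18.
        Tie groups: |d|=4 (t=2); sum(t^3 - t) = 6.
        Var[W] = n(n+1)(2n+1)/24 - sum(t^3-t)/48 = 1224/24 - 6/48 = 50.875.
        z = (W - E[W]) / sqrt(Var[W]) = (6.5 - 18) / 7.1327 = -1.6123.
        Two-sided p = 2*Phi(z) = 0.106897.
Step 6: alpha = 0.05. fail to reject H0.

W+ = 29.5, W- = 6.5, W = min = 6.5, p = 0.106897, fail to reject H0.
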